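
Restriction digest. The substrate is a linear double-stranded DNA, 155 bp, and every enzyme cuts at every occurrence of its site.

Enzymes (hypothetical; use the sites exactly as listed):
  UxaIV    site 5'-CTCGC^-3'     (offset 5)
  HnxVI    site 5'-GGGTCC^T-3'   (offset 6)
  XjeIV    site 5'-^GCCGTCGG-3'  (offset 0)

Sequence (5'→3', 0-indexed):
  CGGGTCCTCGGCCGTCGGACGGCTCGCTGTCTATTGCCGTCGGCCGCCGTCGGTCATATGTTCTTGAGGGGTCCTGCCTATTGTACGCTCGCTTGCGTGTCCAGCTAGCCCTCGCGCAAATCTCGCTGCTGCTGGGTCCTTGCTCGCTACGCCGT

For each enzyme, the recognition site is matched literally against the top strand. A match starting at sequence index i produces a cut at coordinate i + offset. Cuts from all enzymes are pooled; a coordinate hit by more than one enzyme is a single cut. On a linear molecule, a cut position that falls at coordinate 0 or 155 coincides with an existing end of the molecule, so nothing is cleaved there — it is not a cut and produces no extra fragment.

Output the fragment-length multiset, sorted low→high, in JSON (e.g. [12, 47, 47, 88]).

Site scan:
  UxaIV (CTCGC, off=5): starts [22, 87, 110, 121, 142] → cuts [27, 92, 115, 126, 147]
  HnxVI (GGGTCCT, off=6): starts [1, 68, 133] → cuts [7, 74, 139]
  XjeIV (GCCGTCGG, off=0): starts [10, 35, 45] → cuts [10, 35, 45]

All cut coordinates (distinct, sorted): [7, 10, 27, 35, 45, 74, 92, 115, 126, 139, 147]

Fragments:
  [0,7): 7 bp
  [7,10): 3 bp
  [10,27): 17 bp
  [27,35): 8 bp
  [35,45): 10 bp
  [45,74): 29 bp
  [74,92): 18 bp
  [92,115): 23 bp
  [115,126): 11 bp
  [126,139): 13 bp
  [139,147): 8 bp
  [147,155): 8 bp

[3,7,8,8,8,10,11,13,17,18,23,29]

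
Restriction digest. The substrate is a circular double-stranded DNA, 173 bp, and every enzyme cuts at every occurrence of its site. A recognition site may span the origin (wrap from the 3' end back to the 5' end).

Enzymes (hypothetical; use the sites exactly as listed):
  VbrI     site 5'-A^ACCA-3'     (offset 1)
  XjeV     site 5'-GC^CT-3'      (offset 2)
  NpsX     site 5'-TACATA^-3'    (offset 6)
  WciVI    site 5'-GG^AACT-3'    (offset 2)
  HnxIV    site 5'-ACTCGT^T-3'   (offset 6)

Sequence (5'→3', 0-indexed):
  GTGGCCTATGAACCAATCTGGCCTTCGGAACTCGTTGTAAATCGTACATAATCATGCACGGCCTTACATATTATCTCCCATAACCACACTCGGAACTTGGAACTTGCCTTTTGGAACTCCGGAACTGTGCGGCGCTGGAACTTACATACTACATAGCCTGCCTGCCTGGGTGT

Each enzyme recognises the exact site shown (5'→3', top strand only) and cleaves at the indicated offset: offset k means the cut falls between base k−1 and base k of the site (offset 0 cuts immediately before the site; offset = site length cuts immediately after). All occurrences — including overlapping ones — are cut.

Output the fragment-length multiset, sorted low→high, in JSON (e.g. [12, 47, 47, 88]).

[2,4,4,6,6,7,7,7,7,7,8,8,10,11,11,12,12,13,15,16]

Scan for sites:
  VbrI (AACCA, off=1): starts [10, 81] → cuts [11, 82]
  XjeV (GCCT, off=2): starts [3, 20, 60, 105, 155, 159, 163] → cuts [5, 22, 62, 107, 157, 161, 165]
  NpsX (TACATA, off=6): starts [44, 64, 142, 149] → cuts [50, 70, 148, 155]
  WciVI (GGAACT, off=2): starts [26, 91, 98, 112, 120, 136] → cuts [28, 93, 100, 114, 122, 138]
  HnxIV (ACTCGTT, off=6): starts [29] → cuts [35]

Pooled cuts: [5, 11, 22, 28, 35, 50, 62, 70, 82, 93, 100, 107, 114, 122, 138, 148, 155, 157, 161, 165]

Fragment lengths:
  5→11: 6 bp
  11→22: 11 bp
  22→28: 6 bp
  28→35: 7 bp
  35→50: 15 bp
  50→62: 12 bp
  62→70: 8 bp
  70→82: 12 bp
  82→93: 11 bp
  93→100: 7 bp
  100→107: 7 bp
  107→114: 7 bp
  114→122: 8 bp
  122→138: 16 bp
  138→148: 10 bp
  148→155: 7 bp
  155→157: 2 bp
  157→161: 4 bp
  161→165: 4 bp
  165→5 (wrap): 173-165+5 = 13 bp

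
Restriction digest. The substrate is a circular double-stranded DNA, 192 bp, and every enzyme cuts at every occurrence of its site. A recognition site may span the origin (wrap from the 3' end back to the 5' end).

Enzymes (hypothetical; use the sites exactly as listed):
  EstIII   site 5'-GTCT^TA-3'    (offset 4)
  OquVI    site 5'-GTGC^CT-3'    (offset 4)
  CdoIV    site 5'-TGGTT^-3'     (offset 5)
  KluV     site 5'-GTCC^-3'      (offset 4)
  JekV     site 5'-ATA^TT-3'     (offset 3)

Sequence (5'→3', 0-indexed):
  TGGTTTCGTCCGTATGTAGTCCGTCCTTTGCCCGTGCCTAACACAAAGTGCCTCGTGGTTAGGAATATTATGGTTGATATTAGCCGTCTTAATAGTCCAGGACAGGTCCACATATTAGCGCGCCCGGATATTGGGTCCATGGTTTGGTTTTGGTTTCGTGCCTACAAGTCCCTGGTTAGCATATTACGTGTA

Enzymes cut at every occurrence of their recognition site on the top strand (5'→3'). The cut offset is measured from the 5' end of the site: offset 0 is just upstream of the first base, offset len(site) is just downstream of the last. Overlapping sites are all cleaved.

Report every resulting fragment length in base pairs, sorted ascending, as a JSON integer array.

Site scan:
  EstIII GTCTTA/4: at [85] ⇒ [89]
  OquVI GTGCCT/4: at [33, 47, 157] ⇒ [37, 51, 161]
  CdoIV TGGTT/5: at [0, 55, 70, 139, 144, 150, 172] ⇒ [5, 60, 75, 144, 149, 155, 177]
  KluV GTCC/4: at [7, 18, 22, 94, 105, 134, 167] ⇒ [11, 22, 26, 98, 109, 138, 171]
  JekV ATATT/3: at [64, 76, 111, 127, 180] ⇒ [67, 79, 114, 130, 183]

Pooled cuts: [5, 11, 22, 26, 37, 51, 60, 67, 75, 79, 89, 98, 109, 114, 130, 138, 144, 149, 155, 161, 171, 177, 183]

Fragment lengths:
  5→11: 6 bp
  11→22: 11 bp
  22→26: 4 bp
  26→37: 11 bp
  37→51: 14 bp
  51→60: 9 bp
  60→67: 7 bp
  67→75: 8 bp
  75→79: 4 bp
  79→89: 10 bp
  89→98: 9 bp
  98→109: 11 bp
  109→114: 5 bp
  114→130: 16 bp
  130→138: 8 bp
  138→144: 6 bp
  144→149: 5 bp
  149→155: 6 bp
  155→161: 6 bp
  161→171: 10 bp
  171→177: 6 bp
  177→183: 6 bp
  183→5 (wrap): 192-183+5 = 14 bp

[4,4,5,5,6,6,6,6,6,6,7,8,8,9,9,10,10,11,11,11,14,14,16]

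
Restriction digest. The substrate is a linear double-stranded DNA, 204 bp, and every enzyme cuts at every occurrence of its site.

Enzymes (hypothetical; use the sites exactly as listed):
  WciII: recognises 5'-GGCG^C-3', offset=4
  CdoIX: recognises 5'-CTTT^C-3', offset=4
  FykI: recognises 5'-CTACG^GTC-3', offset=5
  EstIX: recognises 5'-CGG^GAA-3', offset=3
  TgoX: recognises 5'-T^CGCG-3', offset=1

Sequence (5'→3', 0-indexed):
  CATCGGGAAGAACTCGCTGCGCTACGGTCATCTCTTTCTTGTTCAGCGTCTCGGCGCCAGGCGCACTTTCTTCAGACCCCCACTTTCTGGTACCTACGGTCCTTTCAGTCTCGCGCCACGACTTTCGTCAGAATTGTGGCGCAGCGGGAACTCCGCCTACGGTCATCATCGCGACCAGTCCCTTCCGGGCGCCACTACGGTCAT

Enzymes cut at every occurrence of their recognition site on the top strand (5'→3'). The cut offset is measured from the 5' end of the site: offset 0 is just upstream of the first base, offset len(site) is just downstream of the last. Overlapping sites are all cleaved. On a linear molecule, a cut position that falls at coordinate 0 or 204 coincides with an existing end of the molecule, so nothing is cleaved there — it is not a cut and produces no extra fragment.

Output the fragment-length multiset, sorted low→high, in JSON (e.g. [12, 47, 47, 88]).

Per-enzyme occurrences:
  WciII GGCGC/4: at [52, 59, 137, 187] ⇒ [56, 63, 141, 191]
  CdoIX CTTTC/4: at [33, 65, 82, 101, 121] ⇒ [37, 69, 86, 105, 125]
  FykI CTACGGTC/5: at [21, 93, 156, 194] ⇒ [26, 98, 161, 199]
  EstIX CGGGAA/3: at [3, 144] ⇒ [6, 147]
  TgoX TCGCG/1: at [110, 168] ⇒ [111, 169]

Pooled cuts: [6, 26, 37, 56, 63, 69, 86, 98, 105, 111, 125, 141, 147, 161, 169, 191, 199]

Fragment lengths:
  [0,6): 6 bp
  [6,26): 20 bp
  [26,37): 11 bp
  [37,56): 19 bp
  [56,63): 7 bp
  [63,69): 6 bp
  [69,86): 17 bp
  [86,98): 12 bp
  [98,105): 7 bp
  [105,111): 6 bp
  [111,125): 14 bp
  [125,141): 16 bp
  [141,147): 6 bp
  [147,161): 14 bp
  [161,169): 8 bp
  [169,191): 22 bp
  [191,199): 8 bp
  [199,204): 5 bp

[5,6,6,6,6,7,7,8,8,11,12,14,14,16,17,19,20,22]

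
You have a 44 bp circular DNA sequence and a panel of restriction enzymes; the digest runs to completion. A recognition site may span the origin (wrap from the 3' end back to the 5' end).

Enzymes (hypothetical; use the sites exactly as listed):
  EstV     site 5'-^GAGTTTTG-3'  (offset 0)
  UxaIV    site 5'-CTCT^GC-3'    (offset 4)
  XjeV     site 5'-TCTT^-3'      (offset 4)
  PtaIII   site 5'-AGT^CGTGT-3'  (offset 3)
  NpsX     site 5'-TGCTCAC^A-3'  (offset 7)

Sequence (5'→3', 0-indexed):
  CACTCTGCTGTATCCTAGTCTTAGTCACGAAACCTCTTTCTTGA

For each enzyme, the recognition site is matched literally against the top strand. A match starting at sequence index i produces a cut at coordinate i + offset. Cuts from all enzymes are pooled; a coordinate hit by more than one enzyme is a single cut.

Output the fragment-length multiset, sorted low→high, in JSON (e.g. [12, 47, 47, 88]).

[4,8,16,16]

Scan for sites:
  EstV (GAGTTTTG, off=0): no sites
  UxaIV CTCTGC/4: at [2] ⇒ [6]
  XjeV TCTT/4: at [18, 34, 38] ⇒ [22, 38, 42]
  PtaIII (AGTCGTGT, off=3): no sites
  NpsX (TGCTCACA, off=7): no sites

All cut coordinates (distinct, sorted): [6, 22, 38, 42]

Fragments:
  6→22: 16 bp
  22→38: 16 bp
  38→42: 4 bp
  42→6 (wrap): 44-42+6 = 8 bp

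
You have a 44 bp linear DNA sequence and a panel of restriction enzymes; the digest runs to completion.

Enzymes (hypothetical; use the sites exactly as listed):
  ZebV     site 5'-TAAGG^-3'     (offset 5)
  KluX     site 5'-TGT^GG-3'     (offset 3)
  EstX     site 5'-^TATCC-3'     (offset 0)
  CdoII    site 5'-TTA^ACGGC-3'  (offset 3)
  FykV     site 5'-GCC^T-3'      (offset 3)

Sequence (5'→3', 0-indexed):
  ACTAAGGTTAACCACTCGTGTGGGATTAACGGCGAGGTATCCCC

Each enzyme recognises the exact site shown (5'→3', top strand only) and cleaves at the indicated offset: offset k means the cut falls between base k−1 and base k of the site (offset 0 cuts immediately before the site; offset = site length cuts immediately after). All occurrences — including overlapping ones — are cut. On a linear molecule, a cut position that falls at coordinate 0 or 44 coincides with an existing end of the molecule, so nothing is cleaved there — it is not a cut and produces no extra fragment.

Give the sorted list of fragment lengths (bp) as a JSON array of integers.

Scan for sites:
  ZebV TAAGG/5: at [2] ⇒ [7]
  KluX TGTGG/3: at [18] ⇒ [21]
  EstX TATCC/0: at [37] ⇒ [37]
  CdoII TTAACGGC/3: at [25] ⇒ [28]
  FykV (GCCT, off=3): no sites

Pooled cuts: [7, 21, 28, 37]

Fragment lengths:
  [0,7): 7 bp
  [7,21): 14 bp
  [21,28): 7 bp
  [28,37): 9 bp
  [37,44): 7 bp

[7,7,7,9,14]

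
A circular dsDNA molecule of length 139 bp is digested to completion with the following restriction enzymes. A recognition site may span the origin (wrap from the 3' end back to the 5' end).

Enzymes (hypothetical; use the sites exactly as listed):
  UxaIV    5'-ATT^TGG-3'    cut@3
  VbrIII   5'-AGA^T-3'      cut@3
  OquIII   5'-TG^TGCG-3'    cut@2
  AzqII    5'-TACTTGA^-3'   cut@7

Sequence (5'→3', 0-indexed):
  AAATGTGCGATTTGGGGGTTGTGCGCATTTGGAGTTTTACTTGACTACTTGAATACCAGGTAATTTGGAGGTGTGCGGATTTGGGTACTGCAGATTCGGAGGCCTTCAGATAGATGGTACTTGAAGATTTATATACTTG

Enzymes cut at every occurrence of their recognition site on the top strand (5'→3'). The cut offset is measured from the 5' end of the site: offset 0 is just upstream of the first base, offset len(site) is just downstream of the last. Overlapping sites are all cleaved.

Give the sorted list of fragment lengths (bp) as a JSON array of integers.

Site scan:
  UxaIV ATTTGG/3: at [9, 26, 62, 78] ⇒ [12, 29, 65, 81]
  VbrIII AGAT/3: at [91, 107, 111, 124] ⇒ [94, 110, 114, 127]
  OquIII TGTGCG/2: at [3, 19, 71] ⇒ [5, 21, 73]
  AzqII TACTTGA/7: at [37, 45, 117, 133] ⇒ [1, 44, 52, 124]

All cut coordinates (distinct, sorted): [1, 5, 12, 21, 29, 44, 52, 65, 73, 81, 94, 110, 114, 124, 127]

Fragment lengths:
  1→5: 4 bp
  5→12: 7 bp
  12→21: 9 bp
  21→29: 8 bp
  29→44: 15 bp
  44→52: 8 bp
  52→65: 13 bp
  65→73: 8 bp
  73→81: 8 bp
  81→94: 13 bp
  94→110: 16 bp
  110→114: 4 bp
  114→124: 10 bp
  124→127: 3 bp
  127→1 (wrap): 139-127+1 = 13 bp

[3,4,4,7,8,8,8,8,9,10,13,13,13,15,16]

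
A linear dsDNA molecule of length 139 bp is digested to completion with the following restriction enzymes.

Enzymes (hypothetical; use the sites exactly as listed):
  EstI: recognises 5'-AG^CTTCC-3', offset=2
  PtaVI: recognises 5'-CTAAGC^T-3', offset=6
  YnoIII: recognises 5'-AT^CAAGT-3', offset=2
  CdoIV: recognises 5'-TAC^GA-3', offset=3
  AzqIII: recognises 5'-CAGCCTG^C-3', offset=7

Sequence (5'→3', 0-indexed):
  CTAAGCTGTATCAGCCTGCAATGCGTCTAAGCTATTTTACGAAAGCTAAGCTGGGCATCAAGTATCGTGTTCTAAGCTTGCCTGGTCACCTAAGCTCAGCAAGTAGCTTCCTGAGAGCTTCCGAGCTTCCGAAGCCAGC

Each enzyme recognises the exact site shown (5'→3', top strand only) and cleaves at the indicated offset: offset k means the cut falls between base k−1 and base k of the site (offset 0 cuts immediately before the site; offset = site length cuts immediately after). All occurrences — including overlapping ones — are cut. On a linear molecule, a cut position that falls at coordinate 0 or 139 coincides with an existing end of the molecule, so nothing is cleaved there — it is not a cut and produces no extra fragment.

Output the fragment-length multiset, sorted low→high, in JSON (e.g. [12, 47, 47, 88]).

[6,7,8,8,11,11,11,12,14,14,18,19]

Per-enzyme occurrences:
  EstI AGCTTCC/2: at [104, 115, 123] ⇒ [106, 117, 125]
  PtaVI CTAAGCT/6: at [0, 26, 45, 71, 89] ⇒ [6, 32, 51, 77, 95]
  YnoIII ATCAAGT/2: at [56] ⇒ [58]
  CdoIV TACGA/3: at [37] ⇒ [40]
  AzqIII CAGCCTGC/7: at [11] ⇒ [18]

All cut coordinates (distinct, sorted): [6, 18, 32, 40, 51, 58, 77, 95, 106, 117, 125]

Fragment lengths:
  [0,6): 6 bp
  [6,18): 12 bp
  [18,32): 14 bp
  [32,40): 8 bp
  [40,51): 11 bp
  [51,58): 7 bp
  [58,77): 19 bp
  [77,95): 18 bp
  [95,106): 11 bp
  [106,117): 11 bp
  [117,125): 8 bp
  [125,139): 14 bp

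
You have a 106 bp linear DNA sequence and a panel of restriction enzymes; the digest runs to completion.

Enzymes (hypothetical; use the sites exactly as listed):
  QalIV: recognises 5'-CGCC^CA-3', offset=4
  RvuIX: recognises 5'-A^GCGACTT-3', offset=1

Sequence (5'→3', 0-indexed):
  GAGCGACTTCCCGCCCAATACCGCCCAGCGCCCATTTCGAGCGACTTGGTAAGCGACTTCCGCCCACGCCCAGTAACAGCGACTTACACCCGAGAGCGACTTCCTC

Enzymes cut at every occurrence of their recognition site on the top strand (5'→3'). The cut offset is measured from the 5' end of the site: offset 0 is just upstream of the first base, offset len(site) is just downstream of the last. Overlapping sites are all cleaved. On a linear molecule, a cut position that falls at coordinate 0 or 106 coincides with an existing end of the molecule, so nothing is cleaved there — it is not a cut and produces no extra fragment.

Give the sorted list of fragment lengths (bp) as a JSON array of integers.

[2,6,7,8,8,10,11,12,12,13,17]

Per-enzyme occurrences:
  QalIV (CGCCCA, off=4): starts [11, 21, 28, 60, 66] → cuts [15, 25, 32, 64, 70]
  RvuIX (AGCGACTT, off=1): starts [1, 39, 51, 77, 94] → cuts [2, 40, 52, 78, 95]

Pooled cuts: [2, 15, 25, 32, 40, 52, 64, 70, 78, 95]

Fragments:
  [0,2): 2 bp
  [2,15): 13 bp
  [15,25): 10 bp
  [25,32): 7 bp
  [32,40): 8 bp
  [40,52): 12 bp
  [52,64): 12 bp
  [64,70): 6 bp
  [70,78): 8 bp
  [78,95): 17 bp
  [95,106): 11 bp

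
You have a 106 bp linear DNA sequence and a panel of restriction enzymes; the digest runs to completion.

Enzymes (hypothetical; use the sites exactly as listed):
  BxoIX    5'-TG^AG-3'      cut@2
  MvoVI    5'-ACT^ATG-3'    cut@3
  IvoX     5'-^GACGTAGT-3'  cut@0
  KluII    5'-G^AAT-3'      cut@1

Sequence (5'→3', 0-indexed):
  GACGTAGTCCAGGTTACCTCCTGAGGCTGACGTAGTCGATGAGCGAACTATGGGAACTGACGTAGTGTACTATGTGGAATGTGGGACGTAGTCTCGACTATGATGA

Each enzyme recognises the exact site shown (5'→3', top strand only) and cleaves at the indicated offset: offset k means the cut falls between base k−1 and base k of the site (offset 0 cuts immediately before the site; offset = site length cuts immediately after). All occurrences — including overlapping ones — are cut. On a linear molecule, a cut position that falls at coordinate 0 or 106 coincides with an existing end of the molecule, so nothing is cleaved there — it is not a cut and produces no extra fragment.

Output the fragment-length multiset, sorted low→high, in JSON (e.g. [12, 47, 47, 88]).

Per-enzyme occurrences:
  BxoIX TGAG/2: at [21, 39] ⇒ [23, 41]
  MvoVI ACTATG/3: at [46, 68, 96] ⇒ [49, 71, 99]
  IvoX GACGTAGT/0: at [0, 28, 58, 84] ⇒ [28, 58, 84] (position 0 is a terminus of the linear molecule — no cut)
  KluII GAAT/1: at [76] ⇒ [77]

Pooled cuts: [23, 28, 41, 49, 58, 71, 77, 84, 99]

Fragment lengths:
  [0,23): 23 bp
  [23,28): 5 bp
  [28,41): 13 bp
  [41,49): 8 bp
  [49,58): 9 bp
  [58,71): 13 bp
  [71,77): 6 bp
  [77,84): 7 bp
  [84,99): 15 bp
  [99,106): 7 bp

[5,6,7,7,8,9,13,13,15,23]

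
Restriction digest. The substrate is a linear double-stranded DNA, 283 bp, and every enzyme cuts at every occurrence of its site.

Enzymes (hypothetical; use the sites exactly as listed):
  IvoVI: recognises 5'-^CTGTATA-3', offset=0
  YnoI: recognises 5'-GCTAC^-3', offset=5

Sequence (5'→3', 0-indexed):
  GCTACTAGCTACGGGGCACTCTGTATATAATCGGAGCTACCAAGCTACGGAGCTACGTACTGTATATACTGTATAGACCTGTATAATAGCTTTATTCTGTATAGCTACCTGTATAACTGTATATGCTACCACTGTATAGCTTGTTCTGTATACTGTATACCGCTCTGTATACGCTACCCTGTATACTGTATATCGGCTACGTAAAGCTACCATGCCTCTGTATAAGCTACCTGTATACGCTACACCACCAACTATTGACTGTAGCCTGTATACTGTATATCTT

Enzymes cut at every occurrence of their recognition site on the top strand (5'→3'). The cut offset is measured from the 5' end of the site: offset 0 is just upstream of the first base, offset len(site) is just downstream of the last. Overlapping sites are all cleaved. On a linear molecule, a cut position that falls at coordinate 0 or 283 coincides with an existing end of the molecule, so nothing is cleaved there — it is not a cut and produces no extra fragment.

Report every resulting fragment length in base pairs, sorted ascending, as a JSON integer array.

[1,2,3,5,7,7,7,7,7,8,8,8,8,9,10,10,11,12,12,13,13,13,13,14,15,18,20,22]

Scan for sites:
  IvoVI CTGTATA/0: at [20, 59, 68, 78, 96, 108, 116, 131, 145, 152, 164, 178, 185, 217, 230, 265, 272] ⇒ [20, 59, 68, 78, 96, 108, 116, 131, 145, 152, 164, 178, 185, 217, 230, 265, 272]
  YnoI GCTAC/5: at [0, 7, 35, 43, 51, 103, 124, 172, 195, 205, 225, 238] ⇒ [5, 12, 40, 48, 56, 108, 129, 177, 200, 210, 230, 243]

Pooled cuts: [5, 12, 20, 40, 48, 56, 59, 68, 78, 96, 108, 116, 129, 131, 145, 152, 164, 177, 178, 185, 200, 210, 217, 230, 243, 265, 272]

Fragment lengths:
  [0,5): 5 bp
  [5,12): 7 bp
  [12,20): 8 bp
  [20,40): 20 bp
  [40,48): 8 bp
  [48,56): 8 bp
  [56,59): 3 bp
  [59,68): 9 bp
  [68,78): 10 bp
  [78,96): 18 bp
  [96,108): 12 bp
  [108,116): 8 bp
  [116,129): 13 bp
  [129,131): 2 bp
  [131,145): 14 bp
  [145,152): 7 bp
  [152,164): 12 bp
  [164,177): 13 bp
  [177,178): 1 bp
  [178,185): 7 bp
  [185,200): 15 bp
  [200,210): 10 bp
  [210,217): 7 bp
  [217,230): 13 bp
  [230,243): 13 bp
  [243,265): 22 bp
  [265,272): 7 bp
  [272,283): 11 bp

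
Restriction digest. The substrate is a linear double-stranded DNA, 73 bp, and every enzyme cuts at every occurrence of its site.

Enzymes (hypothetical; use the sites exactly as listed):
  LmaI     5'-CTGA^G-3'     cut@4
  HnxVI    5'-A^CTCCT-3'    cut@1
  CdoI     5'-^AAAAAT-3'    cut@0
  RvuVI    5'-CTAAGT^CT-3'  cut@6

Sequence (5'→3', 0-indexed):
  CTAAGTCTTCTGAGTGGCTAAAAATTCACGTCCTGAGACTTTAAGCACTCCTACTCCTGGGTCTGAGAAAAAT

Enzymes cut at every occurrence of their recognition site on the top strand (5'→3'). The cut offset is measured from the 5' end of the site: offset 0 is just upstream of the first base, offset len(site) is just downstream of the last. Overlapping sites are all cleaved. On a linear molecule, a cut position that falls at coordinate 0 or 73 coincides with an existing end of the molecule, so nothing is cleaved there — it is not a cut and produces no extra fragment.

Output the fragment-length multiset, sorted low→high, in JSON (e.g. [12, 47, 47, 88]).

Per-enzyme occurrences:
  LmaI (CTGAG, off=4): starts [9, 32, 62] → cuts [13, 36, 66]
  HnxVI (ACTCCT, off=1): starts [46, 52] → cuts [47, 53]
  CdoI (AAAAAT, off=0): starts [19, 67] → cuts [19, 67]
  RvuVI (CTAAGTCT, off=6): starts [0] → cuts [6]

All cut coordinates (distinct, sorted): [6, 13, 19, 36, 47, 53, 66, 67]

Fragment lengths:
  [0,6): 6 bp
  [6,13): 7 bp
  [13,19): 6 bp
  [19,36): 17 bp
  [36,47): 11 bp
  [47,53): 6 bp
  [53,66): 13 bp
  [66,67): 1 bp
  [67,73): 6 bp

[1,6,6,6,6,7,11,13,17]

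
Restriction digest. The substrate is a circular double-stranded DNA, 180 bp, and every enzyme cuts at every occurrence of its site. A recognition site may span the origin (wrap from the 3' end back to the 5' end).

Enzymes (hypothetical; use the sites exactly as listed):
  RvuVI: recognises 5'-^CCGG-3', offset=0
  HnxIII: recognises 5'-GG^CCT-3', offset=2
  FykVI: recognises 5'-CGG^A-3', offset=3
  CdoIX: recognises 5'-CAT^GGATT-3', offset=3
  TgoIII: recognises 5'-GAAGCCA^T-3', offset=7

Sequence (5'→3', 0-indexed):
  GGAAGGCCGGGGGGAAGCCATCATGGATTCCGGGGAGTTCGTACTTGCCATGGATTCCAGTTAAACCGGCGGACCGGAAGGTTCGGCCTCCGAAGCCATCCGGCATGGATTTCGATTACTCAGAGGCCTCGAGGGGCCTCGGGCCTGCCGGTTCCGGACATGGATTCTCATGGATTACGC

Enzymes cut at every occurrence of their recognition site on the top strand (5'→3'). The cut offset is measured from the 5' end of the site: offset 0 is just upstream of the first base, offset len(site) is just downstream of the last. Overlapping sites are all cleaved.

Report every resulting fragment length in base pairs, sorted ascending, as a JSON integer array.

Site scan:
  RvuVI (CCGG, off=0): starts [6, 29, 65, 73, 99, 147, 153] → cuts [6, 29, 65, 73, 99, 147, 153]
  HnxIII (GGCCT, off=2): starts [84, 124, 134, 141] → cuts [86, 126, 136, 143]
  FykVI (CGGA, off=3): starts [69, 74, 154, 179] → cuts [2, 72, 77, 157]
  CdoIX (CATGGATT, off=3): starts [21, 48, 103, 158, 168] → cuts [24, 51, 106, 161, 171]
  TgoIII (GAAGCCAT, off=7): starts [13, 91] → cuts [20, 98]

Pooled cuts: [2, 6, 20, 24, 29, 51, 65, 72, 73, 77, 86, 98, 99, 106, 126, 136, 143, 147, 153, 157, 161, 171]

Fragments:
  2→6: 4 bp
  6→20: 14 bp
  20→24: 4 bp
  24→29: 5 bp
  29→51: 22 bp
  51→65: 14 bp
  65→72: 7 bp
  72→73: 1 bp
  73→77: 4 bp
  77→86: 9 bp
  86→98: 12 bp
  98→99: 1 bp
  99→106: 7 bp
  106→126: 20 bp
  126→136: 10 bp
  136→143: 7 bp
  143→147: 4 bp
  147→153: 6 bp
  153→157: 4 bp
  157→161: 4 bp
  161→171: 10 bp
  171→2 (wrap): 180-171+2 = 11 bp

[1,1,4,4,4,4,4,4,5,6,7,7,7,9,10,10,11,12,14,14,20,22]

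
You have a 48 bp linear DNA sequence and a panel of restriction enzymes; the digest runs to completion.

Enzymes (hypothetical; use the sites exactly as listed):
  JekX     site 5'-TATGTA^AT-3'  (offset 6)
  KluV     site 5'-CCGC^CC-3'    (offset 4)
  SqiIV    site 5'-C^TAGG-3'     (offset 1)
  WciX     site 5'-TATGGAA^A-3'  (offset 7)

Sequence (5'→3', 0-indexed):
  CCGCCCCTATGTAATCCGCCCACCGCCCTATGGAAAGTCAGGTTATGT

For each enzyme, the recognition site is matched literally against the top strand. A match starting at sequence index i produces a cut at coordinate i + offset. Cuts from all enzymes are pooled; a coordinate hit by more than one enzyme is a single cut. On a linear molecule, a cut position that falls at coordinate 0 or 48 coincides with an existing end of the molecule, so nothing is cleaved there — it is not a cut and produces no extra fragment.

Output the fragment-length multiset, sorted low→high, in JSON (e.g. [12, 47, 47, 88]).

[4,6,7,9,9,13]

Scan for sites:
  JekX TATGTAAT/6: at [7] ⇒ [13]
  KluV CCGCCC/4: at [0, 15, 22] ⇒ [4, 19, 26]
  SqiIV (CTAGG, off=1): no sites
  WciX TATGGAAA/7: at [28] ⇒ [35]

Pooled cuts: [4, 13, 19, 26, 35]

Fragment lengths:
  [0,4): 4 bp
  [4,13): 9 bp
  [13,19): 6 bp
  [19,26): 7 bp
  [26,35): 9 bp
  [35,48): 13 bp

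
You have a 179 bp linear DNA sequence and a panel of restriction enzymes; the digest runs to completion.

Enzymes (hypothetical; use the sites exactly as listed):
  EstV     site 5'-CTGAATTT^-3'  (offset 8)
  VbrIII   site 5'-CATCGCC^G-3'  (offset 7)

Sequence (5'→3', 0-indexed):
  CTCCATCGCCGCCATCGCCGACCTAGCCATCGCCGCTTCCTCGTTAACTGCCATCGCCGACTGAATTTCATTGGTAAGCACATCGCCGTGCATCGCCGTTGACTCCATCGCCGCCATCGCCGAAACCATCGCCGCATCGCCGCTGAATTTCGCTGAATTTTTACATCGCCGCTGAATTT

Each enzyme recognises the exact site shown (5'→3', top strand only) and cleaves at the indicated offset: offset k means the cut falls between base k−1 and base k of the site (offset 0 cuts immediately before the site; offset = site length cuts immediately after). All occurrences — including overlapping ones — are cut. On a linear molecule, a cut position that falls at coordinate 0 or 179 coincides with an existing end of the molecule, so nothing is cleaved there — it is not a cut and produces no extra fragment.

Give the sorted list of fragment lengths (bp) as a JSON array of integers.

Per-enzyme occurrences:
  EstV CTGAATTT/8: at [60, 142, 152, 171] ⇒ [68, 150, 160] (position 179 is a terminus of the linear molecule — no cut)
  VbrIII CATCGCCG/7: at [3, 12, 27, 51, 80, 90, 105, 114, 126, 134, 163] ⇒ [10, 19, 34, 58, 87, 97, 112, 121, 133, 141, 170]

Pooled cuts: [10, 19, 34, 58, 68, 87, 97, 112, 121, 133, 141, 150, 160, 170]

Fragments:
  [0,10): 10 bp
  [10,19): 9 bp
  [19,34): 15 bp
  [34,58): 24 bp
  [58,68): 10 bp
  [68,87): 19 bp
  [87,97): 10 bp
  [97,112): 15 bp
  [112,121): 9 bp
  [121,133): 12 bp
  [133,141): 8 bp
  [141,150): 9 bp
  [150,160): 10 bp
  [160,170): 10 bp
  [170,179): 9 bp

[8,9,9,9,9,10,10,10,10,10,12,15,15,19,24]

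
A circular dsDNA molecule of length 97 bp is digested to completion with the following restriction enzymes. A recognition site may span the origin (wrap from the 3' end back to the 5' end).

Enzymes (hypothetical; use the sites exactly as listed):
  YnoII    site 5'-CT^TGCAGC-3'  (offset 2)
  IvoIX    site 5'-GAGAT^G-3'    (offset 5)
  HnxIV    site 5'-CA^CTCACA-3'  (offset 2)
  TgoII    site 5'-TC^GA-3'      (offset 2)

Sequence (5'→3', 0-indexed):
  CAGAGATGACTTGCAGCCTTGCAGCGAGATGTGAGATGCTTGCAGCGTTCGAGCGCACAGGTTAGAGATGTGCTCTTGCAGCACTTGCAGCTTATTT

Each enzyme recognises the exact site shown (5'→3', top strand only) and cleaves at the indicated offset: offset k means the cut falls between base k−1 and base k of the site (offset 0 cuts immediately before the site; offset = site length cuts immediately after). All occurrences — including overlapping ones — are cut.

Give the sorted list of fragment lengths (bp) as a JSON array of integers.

[3,4,7,7,8,9,10,11,19,19]

Per-enzyme occurrences:
  YnoII (CTTGCAGC, off=2): starts [9, 17, 38, 74, 83] → cuts [11, 19, 40, 76, 85]
  IvoIX (GAGATG, off=5): starts [2, 25, 32, 64] → cuts [7, 30, 37, 69]
  HnxIV (CACTCACA, off=2): no sites
  TgoII (TCGA, off=2): starts [48] → cuts [50]

All cut coordinates (distinct, sorted): [7, 11, 19, 30, 37, 40, 50, 69, 76, 85]

Fragment lengths:
  7→11: 4 bp
  11→19: 8 bp
  19→30: 11 bp
  30→37: 7 bp
  37→40: 3 bp
  40→50: 10 bp
  50→69: 19 bp
  69→76: 7 bp
  76→85: 9 bp
  85→7 (wrap): 97-85+7 = 19 bp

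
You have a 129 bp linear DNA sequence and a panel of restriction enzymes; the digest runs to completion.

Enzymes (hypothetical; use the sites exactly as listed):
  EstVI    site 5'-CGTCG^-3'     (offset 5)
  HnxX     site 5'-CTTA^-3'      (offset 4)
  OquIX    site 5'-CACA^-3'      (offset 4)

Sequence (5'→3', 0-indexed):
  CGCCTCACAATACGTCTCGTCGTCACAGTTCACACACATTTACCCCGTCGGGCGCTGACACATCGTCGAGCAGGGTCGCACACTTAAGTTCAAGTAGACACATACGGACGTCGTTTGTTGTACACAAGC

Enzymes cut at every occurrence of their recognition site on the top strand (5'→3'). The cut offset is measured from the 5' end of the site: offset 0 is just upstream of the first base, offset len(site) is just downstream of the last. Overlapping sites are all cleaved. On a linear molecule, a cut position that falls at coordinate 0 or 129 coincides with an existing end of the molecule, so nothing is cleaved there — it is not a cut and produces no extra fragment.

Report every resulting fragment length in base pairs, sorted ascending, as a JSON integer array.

Per-enzyme occurrences:
  EstVI (CGTCG, off=5): starts [17, 45, 63, 108] → cuts [22, 50, 68, 113]
  HnxX (CTTA, off=4): starts [82] → cuts [86]
  OquIX (CACA, off=4): starts [5, 23, 30, 32, 34, 58, 78, 98, 122] → cuts [9, 27, 34, 36, 38, 62, 82, 102, 126]

Pooled cuts: [9, 22, 27, 34, 36, 38, 50, 62, 68, 82, 86, 102, 113, 126]

Fragments:
  [0,9): 9 bp
  [9,22): 13 bp
  [22,27): 5 bp
  [27,34): 7 bp
  [34,36): 2 bp
  [36,38): 2 bp
  [38,50): 12 bp
  [50,62): 12 bp
  [62,68): 6 bp
  [68,82): 14 bp
  [82,86): 4 bp
  [86,102): 16 bp
  [102,113): 11 bp
  [113,126): 13 bp
  [126,129): 3 bp

[2,2,3,4,5,6,7,9,11,12,12,13,13,14,16]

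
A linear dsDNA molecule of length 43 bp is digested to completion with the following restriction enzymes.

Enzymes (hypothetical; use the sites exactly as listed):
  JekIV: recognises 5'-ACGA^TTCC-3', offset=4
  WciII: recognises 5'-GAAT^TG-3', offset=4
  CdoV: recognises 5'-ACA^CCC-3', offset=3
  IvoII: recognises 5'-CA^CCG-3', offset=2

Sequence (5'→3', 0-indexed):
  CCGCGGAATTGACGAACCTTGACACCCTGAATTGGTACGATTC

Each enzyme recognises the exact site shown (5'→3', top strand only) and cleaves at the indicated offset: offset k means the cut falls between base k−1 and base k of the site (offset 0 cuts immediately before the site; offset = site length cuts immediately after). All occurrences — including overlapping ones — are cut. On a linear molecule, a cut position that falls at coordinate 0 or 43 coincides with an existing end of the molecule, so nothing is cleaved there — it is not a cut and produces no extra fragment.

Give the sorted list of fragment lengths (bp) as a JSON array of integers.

[8,9,11,15]

Per-enzyme occurrences:
  JekIV (ACGATTCC, off=4): no sites
  WciII GAATTG/4: at [5, 28] ⇒ [9, 32]
  CdoV ACACCC/3: at [21] ⇒ [24]
  IvoII (CACCG, off=2): no sites

All cut coordinates (distinct, sorted): [9, 24, 32]

Fragments:
  [0,9): 9 bp
  [9,24): 15 bp
  [24,32): 8 bp
  [32,43): 11 bp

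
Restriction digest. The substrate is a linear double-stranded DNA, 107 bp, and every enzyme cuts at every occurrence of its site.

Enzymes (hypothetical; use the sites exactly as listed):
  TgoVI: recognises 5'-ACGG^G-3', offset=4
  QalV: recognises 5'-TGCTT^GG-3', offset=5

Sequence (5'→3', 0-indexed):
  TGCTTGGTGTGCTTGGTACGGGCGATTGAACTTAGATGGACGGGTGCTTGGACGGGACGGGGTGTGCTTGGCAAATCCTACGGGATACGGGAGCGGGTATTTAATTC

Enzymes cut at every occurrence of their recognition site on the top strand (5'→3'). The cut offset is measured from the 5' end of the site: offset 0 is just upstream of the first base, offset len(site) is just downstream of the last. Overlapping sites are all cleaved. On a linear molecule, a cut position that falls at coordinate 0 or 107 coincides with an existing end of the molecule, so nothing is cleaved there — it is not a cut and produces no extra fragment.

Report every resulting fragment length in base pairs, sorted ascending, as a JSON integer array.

Site scan:
  TgoVI (ACGGG, off=4): starts [17, 39, 51, 56, 79, 86] → cuts [21, 43, 55, 60, 83, 90]
  QalV (TGCTTGG, off=5): starts [0, 9, 44, 64] → cuts [5, 14, 49, 69]

Pooled cuts: [5, 14, 21, 43, 49, 55, 60, 69, 83, 90]

Fragments:
  [0,5): 5 bp
  [5,14): 9 bp
  [14,21): 7 bp
  [21,43): 22 bp
  [43,49): 6 bp
  [49,55): 6 bp
  [55,60): 5 bp
  [60,69): 9 bp
  [69,83): 14 bp
  [83,90): 7 bp
  [90,107): 17 bp

[5,5,6,6,7,7,9,9,14,17,22]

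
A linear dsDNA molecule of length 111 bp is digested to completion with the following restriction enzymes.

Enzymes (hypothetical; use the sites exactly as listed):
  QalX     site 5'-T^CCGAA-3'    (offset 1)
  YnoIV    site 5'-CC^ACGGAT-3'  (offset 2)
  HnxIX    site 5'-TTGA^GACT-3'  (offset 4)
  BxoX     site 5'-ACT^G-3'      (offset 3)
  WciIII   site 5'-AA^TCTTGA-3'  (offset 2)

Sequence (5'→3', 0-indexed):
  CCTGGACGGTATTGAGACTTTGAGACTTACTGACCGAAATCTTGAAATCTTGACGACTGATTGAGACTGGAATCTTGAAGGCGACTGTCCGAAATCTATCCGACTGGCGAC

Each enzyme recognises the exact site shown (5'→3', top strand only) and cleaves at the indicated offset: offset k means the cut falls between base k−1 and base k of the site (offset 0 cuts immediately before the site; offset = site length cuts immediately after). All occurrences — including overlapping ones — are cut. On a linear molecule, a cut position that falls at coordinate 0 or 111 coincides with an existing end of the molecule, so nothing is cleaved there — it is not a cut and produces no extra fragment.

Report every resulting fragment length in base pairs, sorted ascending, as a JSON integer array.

Site scan:
  QalX (TCCGAA, off=1): starts [87] → cuts [88]
  YnoIV (CCACGGAT, off=2): no sites
  HnxIX (TTGAGACT, off=4): starts [11, 19, 60] → cuts [15, 23, 64]
  BxoX (ACTG, off=3): starts [28, 55, 65, 83, 102] → cuts [31, 58, 68, 86, 105]
  WciIII (AATCTTGA, off=2): starts [37, 45, 70] → cuts [39, 47, 72]

Pooled cuts: [15, 23, 31, 39, 47, 58, 64, 68, 72, 86, 88, 105]

Fragments:
  [0,15): 15 bp
  [15,23): 8 bp
  [23,31): 8 bp
  [31,39): 8 bp
  [39,47): 8 bp
  [47,58): 11 bp
  [58,64): 6 bp
  [64,68): 4 bp
  [68,72): 4 bp
  [72,86): 14 bp
  [86,88): 2 bp
  [88,105): 17 bp
  [105,111): 6 bp

[2,4,4,6,6,8,8,8,8,11,14,15,17]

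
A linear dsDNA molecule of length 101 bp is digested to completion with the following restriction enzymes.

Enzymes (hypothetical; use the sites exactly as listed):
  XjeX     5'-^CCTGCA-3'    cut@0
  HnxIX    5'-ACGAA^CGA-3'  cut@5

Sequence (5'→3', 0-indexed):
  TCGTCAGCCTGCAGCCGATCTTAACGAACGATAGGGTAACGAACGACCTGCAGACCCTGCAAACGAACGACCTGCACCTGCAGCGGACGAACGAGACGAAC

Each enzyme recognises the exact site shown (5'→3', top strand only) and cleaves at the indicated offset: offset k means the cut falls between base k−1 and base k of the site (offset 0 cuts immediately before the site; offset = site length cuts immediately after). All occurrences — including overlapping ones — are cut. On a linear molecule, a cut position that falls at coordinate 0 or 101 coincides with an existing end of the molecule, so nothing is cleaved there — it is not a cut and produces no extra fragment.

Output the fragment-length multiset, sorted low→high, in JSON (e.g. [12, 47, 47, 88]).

[3,3,6,7,9,10,12,15,15,21]

Scan for sites:
  XjeX (CCTGCA, off=0): starts [7, 46, 55, 70, 76] → cuts [7, 46, 55, 70, 76]
  HnxIX (ACGAACGA, off=5): starts [23, 38, 62, 86] → cuts [28, 43, 67, 91]

All cut coordinates (distinct, sorted): [7, 28, 43, 46, 55, 67, 70, 76, 91]

Fragments:
  [0,7): 7 bp
  [7,28): 21 bp
  [28,43): 15 bp
  [43,46): 3 bp
  [46,55): 9 bp
  [55,67): 12 bp
  [67,70): 3 bp
  [70,76): 6 bp
  [76,91): 15 bp
  [91,101): 10 bp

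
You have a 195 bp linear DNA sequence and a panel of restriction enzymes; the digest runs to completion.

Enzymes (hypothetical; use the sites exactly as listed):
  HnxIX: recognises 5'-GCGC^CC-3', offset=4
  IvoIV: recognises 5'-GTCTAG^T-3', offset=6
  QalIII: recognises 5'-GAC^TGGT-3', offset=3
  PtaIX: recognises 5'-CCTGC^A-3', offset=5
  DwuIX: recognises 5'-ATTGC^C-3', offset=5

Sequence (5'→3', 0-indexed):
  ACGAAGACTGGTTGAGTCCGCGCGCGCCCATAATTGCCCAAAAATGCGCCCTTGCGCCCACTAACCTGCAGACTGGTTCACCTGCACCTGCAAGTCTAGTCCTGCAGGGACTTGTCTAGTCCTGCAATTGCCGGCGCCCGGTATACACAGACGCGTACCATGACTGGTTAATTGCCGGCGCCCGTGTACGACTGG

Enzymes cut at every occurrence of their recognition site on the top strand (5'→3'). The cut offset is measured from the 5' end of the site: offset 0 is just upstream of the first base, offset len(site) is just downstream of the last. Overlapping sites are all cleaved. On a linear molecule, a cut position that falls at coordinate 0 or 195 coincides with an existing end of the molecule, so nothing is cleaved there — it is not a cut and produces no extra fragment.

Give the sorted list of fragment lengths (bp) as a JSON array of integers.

Per-enzyme occurrences:
  HnxIX GCGCCC/4: at [23, 45, 53, 133, 177] ⇒ [27, 49, 57, 137, 181]
  IvoIV GTCTAGT/6: at [93, 113] ⇒ [99, 119]
  QalIII GACTGGT/3: at [5, 70, 161] ⇒ [8, 73, 164]
  PtaIX CCTGCA/5: at [64, 80, 86, 100, 120] ⇒ [69, 85, 91, 105, 125]
  DwuIX ATTGCC/5: at [32, 126, 170] ⇒ [37, 131, 175]

Pooled cuts: [8, 27, 37, 49, 57, 69, 73, 85, 91, 99, 105, 119, 125, 131, 137, 164, 175, 181]

Fragments:
  [0,8): 8 bp
  [8,27): 19 bp
  [27,37): 10 bp
  [37,49): 12 bp
  [49,57): 8 bp
  [57,69): 12 bp
  [69,73): 4 bp
  [73,85): 12 bp
  [85,91): 6 bp
  [91,99): 8 bp
  [99,105): 6 bp
  [105,119): 14 bp
  [119,125): 6 bp
  [125,131): 6 bp
  [131,137): 6 bp
  [137,164): 27 bp
  [164,175): 11 bp
  [175,181): 6 bp
  [181,195): 14 bp

[4,6,6,6,6,6,6,8,8,8,10,11,12,12,12,14,14,19,27]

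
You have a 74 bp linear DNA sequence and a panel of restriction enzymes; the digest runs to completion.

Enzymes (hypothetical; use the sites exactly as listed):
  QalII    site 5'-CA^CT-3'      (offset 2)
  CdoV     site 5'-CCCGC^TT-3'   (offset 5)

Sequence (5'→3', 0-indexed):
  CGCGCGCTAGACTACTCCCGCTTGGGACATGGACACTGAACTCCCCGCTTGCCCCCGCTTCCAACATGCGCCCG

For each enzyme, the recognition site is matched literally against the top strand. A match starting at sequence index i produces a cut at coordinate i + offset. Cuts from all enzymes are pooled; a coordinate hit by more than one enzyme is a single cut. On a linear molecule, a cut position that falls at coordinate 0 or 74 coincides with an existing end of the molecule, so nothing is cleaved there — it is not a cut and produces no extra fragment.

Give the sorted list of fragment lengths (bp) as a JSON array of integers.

[10,13,14,16,21]

Scan for sites:
  QalII CACT/2: at [33] ⇒ [35]
  CdoV CCCGCTT/5: at [16, 43, 53] ⇒ [21, 48, 58]

Pooled cuts: [21, 35, 48, 58]

Fragment lengths:
  [0,21): 21 bp
  [21,35): 14 bp
  [35,48): 13 bp
  [48,58): 10 bp
  [58,74): 16 bp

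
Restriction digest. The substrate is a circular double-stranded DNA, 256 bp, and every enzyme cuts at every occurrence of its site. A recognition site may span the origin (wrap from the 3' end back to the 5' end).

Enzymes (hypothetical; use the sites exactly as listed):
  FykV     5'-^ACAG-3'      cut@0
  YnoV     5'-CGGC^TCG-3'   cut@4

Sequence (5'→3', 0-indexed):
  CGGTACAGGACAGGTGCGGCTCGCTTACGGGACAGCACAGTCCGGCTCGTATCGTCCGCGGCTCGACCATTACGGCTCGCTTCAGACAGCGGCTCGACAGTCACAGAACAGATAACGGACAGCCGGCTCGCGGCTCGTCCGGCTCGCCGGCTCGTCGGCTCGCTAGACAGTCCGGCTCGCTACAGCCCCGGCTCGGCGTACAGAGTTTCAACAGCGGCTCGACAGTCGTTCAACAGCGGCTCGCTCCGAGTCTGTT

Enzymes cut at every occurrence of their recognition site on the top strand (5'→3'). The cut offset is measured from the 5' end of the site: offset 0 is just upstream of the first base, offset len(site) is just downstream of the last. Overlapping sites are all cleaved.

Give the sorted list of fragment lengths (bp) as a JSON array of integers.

Per-enzyme occurrences:
  FykV ACAG/0: at [4, 9, 31, 36, 85, 96, 102, 107, 118, 166, 181, 199, 210, 221, 232] ⇒ [4, 9, 31, 36, 85, 96, 102, 107, 118, 166, 181, 199, 210, 221, 232]
  YnoV CGGCTCG/4: at [16, 42, 58, 72, 89, 123, 130, 139, 147, 155, 172, 188, 214, 236] ⇒ [20, 46, 62, 76, 93, 127, 134, 143, 151, 159, 176, 192, 218, 240]

Pooled cuts: [4, 9, 20, 31, 36, 46, 62, 76, 85, 93, 96, 102, 107, 118, 127, 134, 143, 151, 159, 166, 176, 181, 192, 199, 210, 218, 221, 232, 240]

Fragment lengths:
  4→9: 5 bp
  9→20: 11 bp
  20→31: 11 bp
  31→36: 5 bp
  36→46: 10 bp
  46→62: 16 bp
  62→76: 14 bp
  76→85: 9 bp
  85→93: 8 bp
  93→96: 3 bp
  96→102: 6 bp
  102→107: 5 bp
  107→118: 11 bp
  118→127: 9 bp
  127→134: 7 bp
  134→143: 9 bp
  143→151: 8 bp
  151→159: 8 bp
  159→166: 7 bp
  166→176: 10 bp
  176→181: 5 bp
  181→192: 11 bp
  192→199: 7 bp
  199→210: 11 bp
  210→218: 8 bp
  218→221: 3 bp
  221→232: 11 bp
  232→240: 8 bp
  240→4 (wrap): 256-240+4 = 20 bp

[3,3,5,5,5,5,6,7,7,7,8,8,8,8,8,9,9,9,10,10,11,11,11,11,11,11,14,16,20]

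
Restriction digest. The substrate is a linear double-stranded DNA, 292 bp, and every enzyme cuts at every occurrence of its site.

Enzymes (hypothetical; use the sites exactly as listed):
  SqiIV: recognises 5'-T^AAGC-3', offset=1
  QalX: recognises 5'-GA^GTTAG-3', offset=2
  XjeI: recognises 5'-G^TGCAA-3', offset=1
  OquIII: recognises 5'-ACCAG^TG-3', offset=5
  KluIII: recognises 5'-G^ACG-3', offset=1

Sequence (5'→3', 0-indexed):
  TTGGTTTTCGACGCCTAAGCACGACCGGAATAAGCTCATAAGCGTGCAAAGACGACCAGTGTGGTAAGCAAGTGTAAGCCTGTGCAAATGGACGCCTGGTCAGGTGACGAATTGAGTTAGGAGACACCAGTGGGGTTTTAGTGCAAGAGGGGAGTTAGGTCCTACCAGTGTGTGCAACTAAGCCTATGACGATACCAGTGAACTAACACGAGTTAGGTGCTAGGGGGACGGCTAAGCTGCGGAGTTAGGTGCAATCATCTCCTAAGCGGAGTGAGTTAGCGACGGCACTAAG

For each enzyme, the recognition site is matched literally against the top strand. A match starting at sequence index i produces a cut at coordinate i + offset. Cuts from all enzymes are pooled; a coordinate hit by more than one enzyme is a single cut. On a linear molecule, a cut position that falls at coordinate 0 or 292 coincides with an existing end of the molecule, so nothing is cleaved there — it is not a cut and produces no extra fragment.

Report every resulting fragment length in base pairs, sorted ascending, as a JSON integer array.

[4,5,6,6,6,6,7,7,7,7,8,8,9,9,9,10,10,10,10,11,11,11,12,13,14,15,15,15,15,16]

Scan for sites:
  SqiIV (TAAGC, off=1): starts [15, 30, 38, 64, 74, 178, 232, 262] → cuts [16, 31, 39, 65, 75, 179, 233, 263]
  QalX (GAGTTAG, off=2): starts [113, 151, 209, 241, 272] → cuts [115, 153, 211, 243, 274]
  XjeI (GTGCAA, off=1): starts [43, 81, 140, 171, 248] → cuts [44, 82, 141, 172, 249]
  OquIII (ACCAGTG, off=5): starts [54, 125, 163, 193] → cuts [59, 130, 168, 198]
  KluIII (GACG, off=1): starts [9, 50, 90, 105, 187, 226, 280] → cuts [10, 51, 91, 106, 188, 227, 281]

Pooled cuts: [10, 16, 31, 39, 44, 51, 59, 65, 75, 82, 91, 106, 115, 130, 141, 153, 168, 172, 179, 188, 198, 211, 227, 233, 243, 249, 263, 274, 281]

Fragment lengths:
  [0,10): 10 bp
  [10,16): 6 bp
  [16,31): 15 bp
  [31,39): 8 bp
  [39,44): 5 bp
  [44,51): 7 bp
  [51,59): 8 bp
  [59,65): 6 bp
  [65,75): 10 bp
  [75,82): 7 bp
  [82,91): 9 bp
  [91,106): 15 bp
  [106,115): 9 bp
  [115,130): 15 bp
  [130,141): 11 bp
  [141,153): 12 bp
  [153,168): 15 bp
  [168,172): 4 bp
  [172,179): 7 bp
  [179,188): 9 bp
  [188,198): 10 bp
  [198,211): 13 bp
  [211,227): 16 bp
  [227,233): 6 bp
  [233,243): 10 bp
  [243,249): 6 bp
  [249,263): 14 bp
  [263,274): 11 bp
  [274,281): 7 bp
  [281,292): 11 bp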